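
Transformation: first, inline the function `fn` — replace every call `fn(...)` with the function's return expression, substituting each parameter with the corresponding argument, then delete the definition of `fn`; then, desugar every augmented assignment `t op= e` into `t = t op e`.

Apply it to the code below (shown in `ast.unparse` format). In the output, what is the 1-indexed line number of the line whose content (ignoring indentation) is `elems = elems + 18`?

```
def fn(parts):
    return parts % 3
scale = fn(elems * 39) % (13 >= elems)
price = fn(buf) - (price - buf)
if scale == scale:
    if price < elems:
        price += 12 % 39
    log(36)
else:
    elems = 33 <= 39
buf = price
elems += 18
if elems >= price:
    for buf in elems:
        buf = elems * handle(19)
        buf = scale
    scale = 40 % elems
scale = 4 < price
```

10

Transformed code:
scale = elems * 39 % 3 % (13 >= elems)
price = buf % 3 - (price - buf)
if scale == scale:
    if price < elems:
        price = price + 12 % 39
    log(36)
else:
    elems = 33 <= 39
buf = price
elems = elems + 18
if elems >= price:
    for buf in elems:
        buf = elems * handle(19)
        buf = scale
    scale = 40 % elems
scale = 4 < price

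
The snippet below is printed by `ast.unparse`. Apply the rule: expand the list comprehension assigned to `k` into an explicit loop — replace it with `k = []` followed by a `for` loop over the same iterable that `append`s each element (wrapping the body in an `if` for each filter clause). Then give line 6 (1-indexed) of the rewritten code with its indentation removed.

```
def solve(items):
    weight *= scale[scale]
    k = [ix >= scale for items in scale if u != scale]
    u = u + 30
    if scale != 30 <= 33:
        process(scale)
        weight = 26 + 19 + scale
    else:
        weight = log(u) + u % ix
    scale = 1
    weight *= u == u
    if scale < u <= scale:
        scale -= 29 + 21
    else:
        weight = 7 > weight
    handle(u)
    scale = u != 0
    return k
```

Transformed code:
def solve(items):
    weight *= scale[scale]
    k = []
    for items in scale:
        if u != scale:
            k.append(ix >= scale)
    u = u + 30
    if scale != 30 <= 33:
        process(scale)
        weight = 26 + 19 + scale
    else:
        weight = log(u) + u % ix
    scale = 1
    weight *= u == u
    if scale < u <= scale:
        scale -= 29 + 21
    else:
        weight = 7 > weight
    handle(u)
    scale = u != 0
    return k

k.append(ix >= scale)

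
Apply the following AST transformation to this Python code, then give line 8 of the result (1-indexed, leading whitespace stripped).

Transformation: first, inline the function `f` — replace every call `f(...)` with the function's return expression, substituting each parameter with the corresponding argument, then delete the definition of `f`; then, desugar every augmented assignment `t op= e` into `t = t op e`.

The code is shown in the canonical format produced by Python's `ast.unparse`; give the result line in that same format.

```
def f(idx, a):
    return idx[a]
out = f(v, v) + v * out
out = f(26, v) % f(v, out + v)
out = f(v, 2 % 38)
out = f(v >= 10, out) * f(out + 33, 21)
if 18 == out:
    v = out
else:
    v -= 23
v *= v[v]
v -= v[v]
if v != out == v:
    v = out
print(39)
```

Transformed code:
out = v[v] + v * out
out = 26[v] % v[out + v]
out = v[2 % 38]
out = (v >= 10)[out] * (out + 33)[21]
if 18 == out:
    v = out
else:
    v = v - 23
v = v * v[v]
v = v - v[v]
if v != out == v:
    v = out
print(39)

v = v - 23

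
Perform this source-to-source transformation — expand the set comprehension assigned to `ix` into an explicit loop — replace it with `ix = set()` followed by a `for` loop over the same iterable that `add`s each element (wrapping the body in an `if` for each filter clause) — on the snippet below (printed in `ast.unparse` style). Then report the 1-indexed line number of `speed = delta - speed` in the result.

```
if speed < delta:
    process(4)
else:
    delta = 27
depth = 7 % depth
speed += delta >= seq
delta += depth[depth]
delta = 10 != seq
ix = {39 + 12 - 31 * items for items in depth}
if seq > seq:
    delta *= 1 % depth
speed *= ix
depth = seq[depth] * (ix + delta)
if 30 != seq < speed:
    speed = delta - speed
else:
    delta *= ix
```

17

Transformed code:
if speed < delta:
    process(4)
else:
    delta = 27
depth = 7 % depth
speed += delta >= seq
delta += depth[depth]
delta = 10 != seq
ix = set()
for items in depth:
    ix.add(39 + 12 - 31 * items)
if seq > seq:
    delta *= 1 % depth
speed *= ix
depth = seq[depth] * (ix + delta)
if 30 != seq < speed:
    speed = delta - speed
else:
    delta *= ix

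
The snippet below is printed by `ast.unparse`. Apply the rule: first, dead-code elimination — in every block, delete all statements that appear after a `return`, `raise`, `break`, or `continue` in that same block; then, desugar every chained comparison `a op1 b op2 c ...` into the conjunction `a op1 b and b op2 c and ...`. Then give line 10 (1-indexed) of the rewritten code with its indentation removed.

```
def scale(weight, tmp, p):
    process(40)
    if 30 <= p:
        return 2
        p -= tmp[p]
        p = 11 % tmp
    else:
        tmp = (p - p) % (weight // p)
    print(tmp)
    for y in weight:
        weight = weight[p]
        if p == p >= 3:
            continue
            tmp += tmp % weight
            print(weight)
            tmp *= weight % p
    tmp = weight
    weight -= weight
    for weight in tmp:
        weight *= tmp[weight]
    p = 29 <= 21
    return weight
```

Transformed code:
def scale(weight, tmp, p):
    process(40)
    if 30 <= p:
        return 2
    else:
        tmp = (p - p) % (weight // p)
    print(tmp)
    for y in weight:
        weight = weight[p]
        if p == p and p >= 3:
            continue
    tmp = weight
    weight -= weight
    for weight in tmp:
        weight *= tmp[weight]
    p = 29 <= 21
    return weight

if p == p and p >= 3:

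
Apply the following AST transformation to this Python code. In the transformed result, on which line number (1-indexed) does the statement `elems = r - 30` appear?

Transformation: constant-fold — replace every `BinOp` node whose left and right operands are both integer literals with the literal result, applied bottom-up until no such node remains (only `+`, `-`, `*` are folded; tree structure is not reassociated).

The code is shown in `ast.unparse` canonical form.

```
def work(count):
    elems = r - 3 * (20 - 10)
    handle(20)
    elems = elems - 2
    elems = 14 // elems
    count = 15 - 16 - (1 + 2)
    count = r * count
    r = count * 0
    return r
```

2

Transformed code:
def work(count):
    elems = r - 30
    handle(20)
    elems = elems - 2
    elems = 14 // elems
    count = -4
    count = r * count
    r = count * 0
    return r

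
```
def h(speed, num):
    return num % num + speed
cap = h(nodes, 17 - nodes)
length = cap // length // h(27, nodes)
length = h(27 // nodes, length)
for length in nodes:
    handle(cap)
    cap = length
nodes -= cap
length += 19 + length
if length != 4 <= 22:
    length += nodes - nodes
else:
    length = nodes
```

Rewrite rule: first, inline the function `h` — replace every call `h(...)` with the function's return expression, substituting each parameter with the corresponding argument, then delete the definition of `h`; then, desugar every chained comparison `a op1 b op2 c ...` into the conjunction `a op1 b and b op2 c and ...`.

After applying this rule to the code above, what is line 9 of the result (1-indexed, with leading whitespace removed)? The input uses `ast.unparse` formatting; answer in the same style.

if length != 4 and 4 <= 22:

Transformed code:
cap = (17 - nodes) % (17 - nodes) + nodes
length = cap // length // (nodes % nodes + 27)
length = length % length + 27 // nodes
for length in nodes:
    handle(cap)
    cap = length
nodes -= cap
length += 19 + length
if length != 4 and 4 <= 22:
    length += nodes - nodes
else:
    length = nodes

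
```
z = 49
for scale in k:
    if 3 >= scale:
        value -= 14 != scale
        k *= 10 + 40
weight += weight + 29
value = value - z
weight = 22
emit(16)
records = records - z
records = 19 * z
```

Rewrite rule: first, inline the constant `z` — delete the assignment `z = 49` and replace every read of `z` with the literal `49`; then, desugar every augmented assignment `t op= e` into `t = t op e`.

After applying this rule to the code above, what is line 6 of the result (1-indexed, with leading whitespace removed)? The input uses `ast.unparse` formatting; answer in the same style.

Transformed code:
for scale in k:
    if 3 >= scale:
        value = value - (14 != scale)
        k = k * (10 + 40)
weight = weight + (weight + 29)
value = value - 49
weight = 22
emit(16)
records = records - 49
records = 19 * 49

value = value - 49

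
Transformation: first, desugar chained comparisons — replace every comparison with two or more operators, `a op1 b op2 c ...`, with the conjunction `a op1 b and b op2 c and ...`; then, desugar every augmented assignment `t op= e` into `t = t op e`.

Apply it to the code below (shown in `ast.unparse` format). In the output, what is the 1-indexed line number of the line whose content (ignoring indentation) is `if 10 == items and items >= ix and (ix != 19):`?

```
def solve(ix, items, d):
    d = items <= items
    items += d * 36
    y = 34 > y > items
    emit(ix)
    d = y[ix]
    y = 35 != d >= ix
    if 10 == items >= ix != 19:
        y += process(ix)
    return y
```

8

Transformed code:
def solve(ix, items, d):
    d = items <= items
    items = items + d * 36
    y = 34 > y and y > items
    emit(ix)
    d = y[ix]
    y = 35 != d and d >= ix
    if 10 == items and items >= ix and (ix != 19):
        y = y + process(ix)
    return y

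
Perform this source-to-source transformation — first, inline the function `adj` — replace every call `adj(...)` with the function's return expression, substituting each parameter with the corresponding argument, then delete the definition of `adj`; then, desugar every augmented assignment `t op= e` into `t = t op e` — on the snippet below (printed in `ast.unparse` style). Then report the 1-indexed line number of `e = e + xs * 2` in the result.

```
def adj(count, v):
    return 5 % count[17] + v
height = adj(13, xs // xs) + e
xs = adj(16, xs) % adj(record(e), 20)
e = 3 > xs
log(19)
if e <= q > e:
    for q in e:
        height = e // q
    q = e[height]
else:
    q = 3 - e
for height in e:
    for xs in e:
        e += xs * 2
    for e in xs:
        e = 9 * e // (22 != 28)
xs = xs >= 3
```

13

Transformed code:
height = 5 % 13[17] + xs // xs + e
xs = (5 % 16[17] + xs) % (5 % record(e)[17] + 20)
e = 3 > xs
log(19)
if e <= q > e:
    for q in e:
        height = e // q
    q = e[height]
else:
    q = 3 - e
for height in e:
    for xs in e:
        e = e + xs * 2
    for e in xs:
        e = 9 * e // (22 != 28)
xs = xs >= 3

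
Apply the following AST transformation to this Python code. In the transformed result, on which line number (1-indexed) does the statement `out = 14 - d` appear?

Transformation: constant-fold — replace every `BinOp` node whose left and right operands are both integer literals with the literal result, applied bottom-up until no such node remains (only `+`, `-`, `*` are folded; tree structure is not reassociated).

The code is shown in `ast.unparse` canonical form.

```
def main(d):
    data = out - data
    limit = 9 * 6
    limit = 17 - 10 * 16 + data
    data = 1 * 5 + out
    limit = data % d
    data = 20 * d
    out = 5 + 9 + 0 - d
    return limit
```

8

Transformed code:
def main(d):
    data = out - data
    limit = 54
    limit = -143 + data
    data = 5 + out
    limit = data % d
    data = 20 * d
    out = 14 - d
    return limit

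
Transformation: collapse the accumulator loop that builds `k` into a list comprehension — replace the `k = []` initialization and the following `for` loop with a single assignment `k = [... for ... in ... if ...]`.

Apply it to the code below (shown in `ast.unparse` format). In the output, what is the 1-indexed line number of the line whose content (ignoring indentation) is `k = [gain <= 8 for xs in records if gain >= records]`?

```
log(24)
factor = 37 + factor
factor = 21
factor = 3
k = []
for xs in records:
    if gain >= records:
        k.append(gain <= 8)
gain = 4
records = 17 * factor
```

5

Transformed code:
log(24)
factor = 37 + factor
factor = 21
factor = 3
k = [gain <= 8 for xs in records if gain >= records]
gain = 4
records = 17 * factor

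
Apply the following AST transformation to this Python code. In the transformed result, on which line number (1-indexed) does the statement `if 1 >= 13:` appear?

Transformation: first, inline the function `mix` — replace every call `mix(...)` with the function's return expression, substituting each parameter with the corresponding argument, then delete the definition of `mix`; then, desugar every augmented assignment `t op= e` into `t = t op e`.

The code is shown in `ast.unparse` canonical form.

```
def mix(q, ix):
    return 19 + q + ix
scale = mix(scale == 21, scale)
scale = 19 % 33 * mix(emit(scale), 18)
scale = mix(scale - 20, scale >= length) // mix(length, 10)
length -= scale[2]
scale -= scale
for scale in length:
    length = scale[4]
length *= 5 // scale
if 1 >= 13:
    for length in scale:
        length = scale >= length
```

Transformed code:
scale = 19 + (scale == 21) + scale
scale = 19 % 33 * (19 + emit(scale) + 18)
scale = (19 + (scale - 20) + (scale >= length)) // (19 + length + 10)
length = length - scale[2]
scale = scale - scale
for scale in length:
    length = scale[4]
length = length * (5 // scale)
if 1 >= 13:
    for length in scale:
        length = scale >= length

9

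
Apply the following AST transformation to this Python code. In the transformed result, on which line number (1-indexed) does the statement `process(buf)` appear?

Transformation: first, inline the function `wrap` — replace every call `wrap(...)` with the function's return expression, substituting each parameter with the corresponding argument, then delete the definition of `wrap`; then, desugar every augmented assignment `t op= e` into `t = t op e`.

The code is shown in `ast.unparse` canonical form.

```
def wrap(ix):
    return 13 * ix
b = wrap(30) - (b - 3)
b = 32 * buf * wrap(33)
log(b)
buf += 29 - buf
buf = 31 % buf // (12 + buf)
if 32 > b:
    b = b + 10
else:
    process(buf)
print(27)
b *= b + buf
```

Transformed code:
b = 13 * 30 - (b - 3)
b = 32 * buf * (13 * 33)
log(b)
buf = buf + (29 - buf)
buf = 31 % buf // (12 + buf)
if 32 > b:
    b = b + 10
else:
    process(buf)
print(27)
b = b * (b + buf)

9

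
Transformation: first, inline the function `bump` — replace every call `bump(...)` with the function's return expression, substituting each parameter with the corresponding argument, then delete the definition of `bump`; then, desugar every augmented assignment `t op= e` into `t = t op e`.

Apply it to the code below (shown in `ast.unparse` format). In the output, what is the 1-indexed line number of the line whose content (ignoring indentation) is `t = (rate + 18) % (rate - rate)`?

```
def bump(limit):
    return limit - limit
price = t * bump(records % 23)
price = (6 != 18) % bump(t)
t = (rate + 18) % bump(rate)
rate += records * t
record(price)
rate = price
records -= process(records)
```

3

Transformed code:
price = t * (records % 23 - records % 23)
price = (6 != 18) % (t - t)
t = (rate + 18) % (rate - rate)
rate = rate + records * t
record(price)
rate = price
records = records - process(records)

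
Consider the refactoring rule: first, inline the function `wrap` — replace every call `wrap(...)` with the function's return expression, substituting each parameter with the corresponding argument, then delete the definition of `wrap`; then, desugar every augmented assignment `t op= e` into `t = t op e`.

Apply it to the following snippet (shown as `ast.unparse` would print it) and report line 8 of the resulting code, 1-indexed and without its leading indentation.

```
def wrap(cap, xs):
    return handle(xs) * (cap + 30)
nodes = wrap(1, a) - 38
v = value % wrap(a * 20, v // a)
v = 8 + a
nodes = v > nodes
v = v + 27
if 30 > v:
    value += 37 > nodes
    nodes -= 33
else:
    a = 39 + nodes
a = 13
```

nodes = nodes - 33

Transformed code:
nodes = handle(a) * (1 + 30) - 38
v = value % (handle(v // a) * (a * 20 + 30))
v = 8 + a
nodes = v > nodes
v = v + 27
if 30 > v:
    value = value + (37 > nodes)
    nodes = nodes - 33
else:
    a = 39 + nodes
a = 13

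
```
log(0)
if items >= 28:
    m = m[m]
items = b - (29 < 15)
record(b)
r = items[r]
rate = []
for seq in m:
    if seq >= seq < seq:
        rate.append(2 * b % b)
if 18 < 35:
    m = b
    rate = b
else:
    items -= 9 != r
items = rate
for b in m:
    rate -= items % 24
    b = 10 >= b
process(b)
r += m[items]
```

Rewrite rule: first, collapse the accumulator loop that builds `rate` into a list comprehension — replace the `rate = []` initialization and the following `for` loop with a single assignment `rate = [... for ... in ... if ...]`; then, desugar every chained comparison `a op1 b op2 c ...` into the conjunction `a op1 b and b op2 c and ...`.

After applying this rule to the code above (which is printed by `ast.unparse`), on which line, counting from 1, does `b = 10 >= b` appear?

16

Transformed code:
log(0)
if items >= 28:
    m = m[m]
items = b - (29 < 15)
record(b)
r = items[r]
rate = [2 * b % b for seq in m if seq >= seq and seq < seq]
if 18 < 35:
    m = b
    rate = b
else:
    items -= 9 != r
items = rate
for b in m:
    rate -= items % 24
    b = 10 >= b
process(b)
r += m[items]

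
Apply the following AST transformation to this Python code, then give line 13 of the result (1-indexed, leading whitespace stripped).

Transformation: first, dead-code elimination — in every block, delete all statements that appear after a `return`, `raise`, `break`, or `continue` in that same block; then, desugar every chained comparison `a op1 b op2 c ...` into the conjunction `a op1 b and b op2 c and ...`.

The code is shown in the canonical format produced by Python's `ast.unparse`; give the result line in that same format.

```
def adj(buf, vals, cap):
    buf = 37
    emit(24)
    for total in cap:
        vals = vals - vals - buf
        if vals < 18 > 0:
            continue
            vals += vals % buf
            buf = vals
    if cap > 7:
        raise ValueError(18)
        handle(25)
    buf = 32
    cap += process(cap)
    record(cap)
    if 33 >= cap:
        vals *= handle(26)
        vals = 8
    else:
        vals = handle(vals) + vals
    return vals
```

Transformed code:
def adj(buf, vals, cap):
    buf = 37
    emit(24)
    for total in cap:
        vals = vals - vals - buf
        if vals < 18 and 18 > 0:
            continue
    if cap > 7:
        raise ValueError(18)
    buf = 32
    cap += process(cap)
    record(cap)
    if 33 >= cap:
        vals *= handle(26)
        vals = 8
    else:
        vals = handle(vals) + vals
    return vals

if 33 >= cap:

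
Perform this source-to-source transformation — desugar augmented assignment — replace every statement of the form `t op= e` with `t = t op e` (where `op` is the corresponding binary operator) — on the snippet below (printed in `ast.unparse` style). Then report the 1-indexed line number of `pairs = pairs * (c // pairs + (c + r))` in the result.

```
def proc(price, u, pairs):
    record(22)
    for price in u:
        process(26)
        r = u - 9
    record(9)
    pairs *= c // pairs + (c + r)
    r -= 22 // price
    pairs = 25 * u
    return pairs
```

Transformed code:
def proc(price, u, pairs):
    record(22)
    for price in u:
        process(26)
        r = u - 9
    record(9)
    pairs = pairs * (c // pairs + (c + r))
    r = r - 22 // price
    pairs = 25 * u
    return pairs

7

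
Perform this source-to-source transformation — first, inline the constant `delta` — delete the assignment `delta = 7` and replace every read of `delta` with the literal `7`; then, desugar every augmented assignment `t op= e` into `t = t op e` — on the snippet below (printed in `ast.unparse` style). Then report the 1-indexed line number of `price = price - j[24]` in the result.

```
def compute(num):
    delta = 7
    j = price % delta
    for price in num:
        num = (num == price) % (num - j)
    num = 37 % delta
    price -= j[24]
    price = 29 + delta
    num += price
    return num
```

6

Transformed code:
def compute(num):
    j = price % 7
    for price in num:
        num = (num == price) % (num - j)
    num = 37 % 7
    price = price - j[24]
    price = 29 + 7
    num = num + price
    return num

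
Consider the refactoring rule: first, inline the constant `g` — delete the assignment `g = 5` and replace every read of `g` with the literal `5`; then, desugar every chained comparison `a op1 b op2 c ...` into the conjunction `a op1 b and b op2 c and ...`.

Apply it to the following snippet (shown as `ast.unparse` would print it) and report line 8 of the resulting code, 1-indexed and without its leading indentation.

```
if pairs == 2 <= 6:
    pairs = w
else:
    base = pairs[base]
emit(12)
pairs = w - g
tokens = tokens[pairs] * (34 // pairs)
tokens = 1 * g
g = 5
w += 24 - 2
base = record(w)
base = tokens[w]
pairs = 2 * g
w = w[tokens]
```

tokens = 1 * 5

Transformed code:
if pairs == 2 and 2 <= 6:
    pairs = w
else:
    base = pairs[base]
emit(12)
pairs = w - 5
tokens = tokens[pairs] * (34 // pairs)
tokens = 1 * 5
w += 24 - 2
base = record(w)
base = tokens[w]
pairs = 2 * 5
w = w[tokens]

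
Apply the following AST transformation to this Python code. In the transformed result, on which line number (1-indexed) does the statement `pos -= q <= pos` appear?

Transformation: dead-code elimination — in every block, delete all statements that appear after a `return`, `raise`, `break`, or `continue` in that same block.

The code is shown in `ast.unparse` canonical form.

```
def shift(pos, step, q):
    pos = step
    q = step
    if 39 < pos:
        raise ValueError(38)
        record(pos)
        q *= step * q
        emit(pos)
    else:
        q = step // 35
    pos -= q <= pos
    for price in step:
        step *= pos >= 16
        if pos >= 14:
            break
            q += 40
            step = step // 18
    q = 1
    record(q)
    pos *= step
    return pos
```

8

Transformed code:
def shift(pos, step, q):
    pos = step
    q = step
    if 39 < pos:
        raise ValueError(38)
    else:
        q = step // 35
    pos -= q <= pos
    for price in step:
        step *= pos >= 16
        if pos >= 14:
            break
    q = 1
    record(q)
    pos *= step
    return pos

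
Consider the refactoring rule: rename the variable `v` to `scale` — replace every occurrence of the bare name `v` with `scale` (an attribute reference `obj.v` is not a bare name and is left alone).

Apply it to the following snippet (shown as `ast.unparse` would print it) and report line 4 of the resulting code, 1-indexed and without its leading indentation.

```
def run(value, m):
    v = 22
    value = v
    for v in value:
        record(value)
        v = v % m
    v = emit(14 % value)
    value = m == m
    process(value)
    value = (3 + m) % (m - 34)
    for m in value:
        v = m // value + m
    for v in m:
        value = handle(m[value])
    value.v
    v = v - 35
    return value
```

Transformed code:
def run(value, m):
    scale = 22
    value = scale
    for scale in value:
        record(value)
        scale = scale % m
    scale = emit(14 % value)
    value = m == m
    process(value)
    value = (3 + m) % (m - 34)
    for m in value:
        scale = m // value + m
    for scale in m:
        value = handle(m[value])
    value.v
    scale = scale - 35
    return value

for scale in value:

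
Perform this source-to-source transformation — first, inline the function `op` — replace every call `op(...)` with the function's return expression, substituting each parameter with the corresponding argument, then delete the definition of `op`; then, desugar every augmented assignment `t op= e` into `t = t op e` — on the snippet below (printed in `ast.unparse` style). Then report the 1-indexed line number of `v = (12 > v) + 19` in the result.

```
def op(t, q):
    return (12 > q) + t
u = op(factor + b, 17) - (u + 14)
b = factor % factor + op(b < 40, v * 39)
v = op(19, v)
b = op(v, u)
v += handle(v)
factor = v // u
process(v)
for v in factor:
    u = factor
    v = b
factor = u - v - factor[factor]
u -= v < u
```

Transformed code:
u = (12 > 17) + (factor + b) - (u + 14)
b = factor % factor + ((12 > v * 39) + (b < 40))
v = (12 > v) + 19
b = (12 > u) + v
v = v + handle(v)
factor = v // u
process(v)
for v in factor:
    u = factor
    v = b
factor = u - v - factor[factor]
u = u - (v < u)

3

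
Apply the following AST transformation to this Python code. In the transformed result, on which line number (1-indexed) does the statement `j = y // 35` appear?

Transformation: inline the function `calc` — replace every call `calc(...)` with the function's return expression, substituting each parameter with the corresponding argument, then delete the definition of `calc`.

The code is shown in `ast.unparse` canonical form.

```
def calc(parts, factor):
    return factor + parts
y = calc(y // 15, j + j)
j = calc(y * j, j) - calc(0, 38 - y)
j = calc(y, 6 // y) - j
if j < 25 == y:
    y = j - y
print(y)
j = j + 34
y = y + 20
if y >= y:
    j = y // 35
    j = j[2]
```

Transformed code:
y = j + j + y // 15
j = j + y * j - (38 - y + 0)
j = 6 // y + y - j
if j < 25 == y:
    y = j - y
print(y)
j = j + 34
y = y + 20
if y >= y:
    j = y // 35
    j = j[2]

10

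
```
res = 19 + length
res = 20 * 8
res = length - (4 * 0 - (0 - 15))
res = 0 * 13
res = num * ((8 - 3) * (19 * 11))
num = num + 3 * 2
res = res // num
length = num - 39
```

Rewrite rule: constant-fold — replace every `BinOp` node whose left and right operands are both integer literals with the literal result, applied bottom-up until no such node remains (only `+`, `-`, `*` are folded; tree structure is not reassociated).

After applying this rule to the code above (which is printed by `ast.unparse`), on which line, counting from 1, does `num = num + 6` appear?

Transformed code:
res = 19 + length
res = 160
res = length - 15
res = 0
res = num * 1045
num = num + 6
res = res // num
length = num - 39

6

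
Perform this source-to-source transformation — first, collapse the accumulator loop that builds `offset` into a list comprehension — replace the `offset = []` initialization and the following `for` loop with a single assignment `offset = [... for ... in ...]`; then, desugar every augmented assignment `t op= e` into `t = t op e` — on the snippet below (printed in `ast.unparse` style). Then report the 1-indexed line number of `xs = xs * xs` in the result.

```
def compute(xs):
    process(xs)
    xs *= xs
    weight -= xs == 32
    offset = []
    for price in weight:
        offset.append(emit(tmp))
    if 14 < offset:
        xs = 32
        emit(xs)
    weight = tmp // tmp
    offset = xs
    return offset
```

Transformed code:
def compute(xs):
    process(xs)
    xs = xs * xs
    weight = weight - (xs == 32)
    offset = [emit(tmp) for price in weight]
    if 14 < offset:
        xs = 32
        emit(xs)
    weight = tmp // tmp
    offset = xs
    return offset

3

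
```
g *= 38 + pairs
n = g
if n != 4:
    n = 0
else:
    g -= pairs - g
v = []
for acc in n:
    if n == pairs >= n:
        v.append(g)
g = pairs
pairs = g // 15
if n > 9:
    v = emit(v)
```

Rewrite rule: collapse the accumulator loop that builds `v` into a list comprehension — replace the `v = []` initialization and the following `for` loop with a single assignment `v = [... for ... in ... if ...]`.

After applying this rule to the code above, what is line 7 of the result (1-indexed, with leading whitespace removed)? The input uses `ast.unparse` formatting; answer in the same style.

v = [g for acc in n if n == pairs >= n]

Transformed code:
g *= 38 + pairs
n = g
if n != 4:
    n = 0
else:
    g -= pairs - g
v = [g for acc in n if n == pairs >= n]
g = pairs
pairs = g // 15
if n > 9:
    v = emit(v)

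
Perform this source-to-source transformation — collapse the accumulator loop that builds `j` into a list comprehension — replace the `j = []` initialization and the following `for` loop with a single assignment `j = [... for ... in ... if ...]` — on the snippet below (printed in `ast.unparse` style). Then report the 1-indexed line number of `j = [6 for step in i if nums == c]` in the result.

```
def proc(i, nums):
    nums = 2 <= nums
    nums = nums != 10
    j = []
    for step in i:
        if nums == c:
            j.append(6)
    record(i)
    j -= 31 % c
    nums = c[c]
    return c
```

4

Transformed code:
def proc(i, nums):
    nums = 2 <= nums
    nums = nums != 10
    j = [6 for step in i if nums == c]
    record(i)
    j -= 31 % c
    nums = c[c]
    return c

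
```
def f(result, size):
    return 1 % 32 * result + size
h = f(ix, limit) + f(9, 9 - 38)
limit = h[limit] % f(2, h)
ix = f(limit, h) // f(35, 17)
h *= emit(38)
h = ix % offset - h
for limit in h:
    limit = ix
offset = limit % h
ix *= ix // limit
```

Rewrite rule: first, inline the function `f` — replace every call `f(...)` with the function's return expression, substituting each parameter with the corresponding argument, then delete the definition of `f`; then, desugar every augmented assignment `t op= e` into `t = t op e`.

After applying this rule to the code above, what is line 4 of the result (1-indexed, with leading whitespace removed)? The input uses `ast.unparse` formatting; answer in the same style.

Transformed code:
h = 1 % 32 * ix + limit + (1 % 32 * 9 + (9 - 38))
limit = h[limit] % (1 % 32 * 2 + h)
ix = (1 % 32 * limit + h) // (1 % 32 * 35 + 17)
h = h * emit(38)
h = ix % offset - h
for limit in h:
    limit = ix
offset = limit % h
ix = ix * (ix // limit)

h = h * emit(38)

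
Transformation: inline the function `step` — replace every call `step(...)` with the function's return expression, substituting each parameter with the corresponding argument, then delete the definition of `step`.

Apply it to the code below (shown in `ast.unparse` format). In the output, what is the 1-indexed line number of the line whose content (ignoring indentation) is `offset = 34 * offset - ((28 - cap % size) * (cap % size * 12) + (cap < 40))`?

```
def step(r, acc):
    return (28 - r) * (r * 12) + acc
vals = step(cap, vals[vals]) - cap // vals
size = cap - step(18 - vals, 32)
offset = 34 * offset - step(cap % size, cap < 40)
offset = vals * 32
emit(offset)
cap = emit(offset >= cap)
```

3

Transformed code:
vals = (28 - cap) * (cap * 12) + vals[vals] - cap // vals
size = cap - ((28 - (18 - vals)) * ((18 - vals) * 12) + 32)
offset = 34 * offset - ((28 - cap % size) * (cap % size * 12) + (cap < 40))
offset = vals * 32
emit(offset)
cap = emit(offset >= cap)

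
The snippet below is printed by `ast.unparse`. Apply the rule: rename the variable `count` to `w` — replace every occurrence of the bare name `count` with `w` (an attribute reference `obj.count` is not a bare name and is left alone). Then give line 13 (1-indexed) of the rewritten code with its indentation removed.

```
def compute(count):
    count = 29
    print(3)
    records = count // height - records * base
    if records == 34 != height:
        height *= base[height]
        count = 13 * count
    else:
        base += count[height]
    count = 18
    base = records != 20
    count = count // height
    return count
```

return w

Transformed code:
def compute(w):
    w = 29
    print(3)
    records = w // height - records * base
    if records == 34 != height:
        height *= base[height]
        w = 13 * w
    else:
        base += w[height]
    w = 18
    base = records != 20
    w = w // height
    return w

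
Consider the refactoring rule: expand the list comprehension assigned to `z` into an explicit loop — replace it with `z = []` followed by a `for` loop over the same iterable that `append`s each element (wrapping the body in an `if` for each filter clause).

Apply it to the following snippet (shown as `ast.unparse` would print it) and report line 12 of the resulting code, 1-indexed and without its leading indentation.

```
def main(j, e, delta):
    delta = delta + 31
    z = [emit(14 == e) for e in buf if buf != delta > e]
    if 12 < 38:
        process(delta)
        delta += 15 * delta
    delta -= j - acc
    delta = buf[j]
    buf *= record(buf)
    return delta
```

Transformed code:
def main(j, e, delta):
    delta = delta + 31
    z = []
    for e in buf:
        if buf != delta > e:
            z.append(emit(14 == e))
    if 12 < 38:
        process(delta)
        delta += 15 * delta
    delta -= j - acc
    delta = buf[j]
    buf *= record(buf)
    return delta

buf *= record(buf)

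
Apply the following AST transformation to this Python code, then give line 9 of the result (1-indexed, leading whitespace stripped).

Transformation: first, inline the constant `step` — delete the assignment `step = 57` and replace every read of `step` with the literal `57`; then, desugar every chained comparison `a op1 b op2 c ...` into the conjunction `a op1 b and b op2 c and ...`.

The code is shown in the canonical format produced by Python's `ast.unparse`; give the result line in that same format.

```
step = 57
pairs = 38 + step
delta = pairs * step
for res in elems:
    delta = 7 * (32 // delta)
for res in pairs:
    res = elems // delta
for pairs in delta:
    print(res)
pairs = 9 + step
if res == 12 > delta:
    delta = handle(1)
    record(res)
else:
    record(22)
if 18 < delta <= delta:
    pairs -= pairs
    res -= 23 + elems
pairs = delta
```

pairs = 9 + 57

Transformed code:
pairs = 38 + 57
delta = pairs * 57
for res in elems:
    delta = 7 * (32 // delta)
for res in pairs:
    res = elems // delta
for pairs in delta:
    print(res)
pairs = 9 + 57
if res == 12 and 12 > delta:
    delta = handle(1)
    record(res)
else:
    record(22)
if 18 < delta and delta <= delta:
    pairs -= pairs
    res -= 23 + elems
pairs = delta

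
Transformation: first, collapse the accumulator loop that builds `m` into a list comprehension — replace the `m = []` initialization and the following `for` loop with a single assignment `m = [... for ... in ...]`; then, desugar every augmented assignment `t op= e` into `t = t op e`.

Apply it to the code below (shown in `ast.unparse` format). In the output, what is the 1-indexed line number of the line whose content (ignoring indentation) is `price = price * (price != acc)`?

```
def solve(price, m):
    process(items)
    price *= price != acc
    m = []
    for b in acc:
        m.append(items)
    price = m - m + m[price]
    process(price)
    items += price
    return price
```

Transformed code:
def solve(price, m):
    process(items)
    price = price * (price != acc)
    m = [items for b in acc]
    price = m - m + m[price]
    process(price)
    items = items + price
    return price

3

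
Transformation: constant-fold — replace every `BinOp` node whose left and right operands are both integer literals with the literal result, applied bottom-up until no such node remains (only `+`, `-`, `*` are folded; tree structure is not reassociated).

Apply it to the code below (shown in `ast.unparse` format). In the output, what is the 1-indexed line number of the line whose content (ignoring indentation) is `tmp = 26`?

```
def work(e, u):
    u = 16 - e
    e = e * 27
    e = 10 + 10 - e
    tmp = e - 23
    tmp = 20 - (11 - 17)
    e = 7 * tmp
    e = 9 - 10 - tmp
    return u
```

Transformed code:
def work(e, u):
    u = 16 - e
    e = e * 27
    e = 20 - e
    tmp = e - 23
    tmp = 26
    e = 7 * tmp
    e = -1 - tmp
    return u

6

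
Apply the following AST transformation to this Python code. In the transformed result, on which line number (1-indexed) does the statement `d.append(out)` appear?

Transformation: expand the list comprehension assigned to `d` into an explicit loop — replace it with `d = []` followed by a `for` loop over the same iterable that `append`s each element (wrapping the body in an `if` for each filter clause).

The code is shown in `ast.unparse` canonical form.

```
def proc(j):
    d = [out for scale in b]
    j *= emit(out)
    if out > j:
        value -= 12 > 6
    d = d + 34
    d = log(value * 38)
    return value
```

Transformed code:
def proc(j):
    d = []
    for scale in b:
        d.append(out)
    j *= emit(out)
    if out > j:
        value -= 12 > 6
    d = d + 34
    d = log(value * 38)
    return value

4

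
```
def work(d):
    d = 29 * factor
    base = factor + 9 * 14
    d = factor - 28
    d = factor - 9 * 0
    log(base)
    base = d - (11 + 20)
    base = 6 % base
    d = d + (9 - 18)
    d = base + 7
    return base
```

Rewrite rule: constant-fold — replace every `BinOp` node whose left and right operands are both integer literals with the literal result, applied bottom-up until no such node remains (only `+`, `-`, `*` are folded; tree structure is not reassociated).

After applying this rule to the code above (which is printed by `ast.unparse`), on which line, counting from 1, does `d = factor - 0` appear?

5

Transformed code:
def work(d):
    d = 29 * factor
    base = factor + 126
    d = factor - 28
    d = factor - 0
    log(base)
    base = d - 31
    base = 6 % base
    d = d + -9
    d = base + 7
    return base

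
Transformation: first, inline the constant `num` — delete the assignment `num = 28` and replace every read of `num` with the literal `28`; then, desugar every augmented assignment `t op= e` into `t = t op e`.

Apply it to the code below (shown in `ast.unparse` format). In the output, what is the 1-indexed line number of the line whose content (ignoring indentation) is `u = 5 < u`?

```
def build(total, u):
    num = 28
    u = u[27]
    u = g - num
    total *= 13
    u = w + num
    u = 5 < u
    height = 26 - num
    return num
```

Transformed code:
def build(total, u):
    u = u[27]
    u = g - 28
    total = total * 13
    u = w + 28
    u = 5 < u
    height = 26 - 28
    return 28

6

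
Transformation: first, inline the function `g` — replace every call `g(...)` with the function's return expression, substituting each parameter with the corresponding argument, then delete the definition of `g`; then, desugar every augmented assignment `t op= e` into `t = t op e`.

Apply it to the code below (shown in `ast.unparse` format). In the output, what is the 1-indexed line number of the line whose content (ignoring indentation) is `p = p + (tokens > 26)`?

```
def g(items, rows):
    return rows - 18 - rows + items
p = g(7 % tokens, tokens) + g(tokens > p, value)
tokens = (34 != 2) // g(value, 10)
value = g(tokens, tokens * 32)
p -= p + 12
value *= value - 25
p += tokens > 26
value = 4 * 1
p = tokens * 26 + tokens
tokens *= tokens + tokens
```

Transformed code:
p = tokens - 18 - tokens + 7 % tokens + (value - 18 - value + (tokens > p))
tokens = (34 != 2) // (10 - 18 - 10 + value)
value = tokens * 32 - 18 - tokens * 32 + tokens
p = p - (p + 12)
value = value * (value - 25)
p = p + (tokens > 26)
value = 4 * 1
p = tokens * 26 + tokens
tokens = tokens * (tokens + tokens)

6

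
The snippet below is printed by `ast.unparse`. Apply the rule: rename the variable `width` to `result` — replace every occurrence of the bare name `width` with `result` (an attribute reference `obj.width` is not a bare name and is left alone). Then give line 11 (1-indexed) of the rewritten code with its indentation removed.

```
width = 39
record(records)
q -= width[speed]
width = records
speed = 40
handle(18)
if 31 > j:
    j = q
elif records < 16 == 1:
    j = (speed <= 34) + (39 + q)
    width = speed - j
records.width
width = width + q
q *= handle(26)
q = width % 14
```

Transformed code:
result = 39
record(records)
q -= result[speed]
result = records
speed = 40
handle(18)
if 31 > j:
    j = q
elif records < 16 == 1:
    j = (speed <= 34) + (39 + q)
    result = speed - j
records.width
result = result + q
q *= handle(26)
q = result % 14

result = speed - j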